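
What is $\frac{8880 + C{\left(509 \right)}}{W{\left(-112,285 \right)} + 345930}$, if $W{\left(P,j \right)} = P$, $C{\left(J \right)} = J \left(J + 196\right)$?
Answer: $\frac{367725}{345818} \approx 1.0633$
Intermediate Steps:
$C{\left(J \right)} = J \left(196 + J\right)$
$\frac{8880 + C{\left(509 \right)}}{W{\left(-112,285 \right)} + 345930} = \frac{8880 + 509 \left(196 + 509\right)}{-112 + 345930} = \frac{8880 + 509 \cdot 705}{345818} = \left(8880 + 358845\right) \frac{1}{345818} = 367725 \cdot \frac{1}{345818} = \frac{367725}{345818}$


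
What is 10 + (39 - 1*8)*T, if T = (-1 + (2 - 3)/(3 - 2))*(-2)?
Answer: 134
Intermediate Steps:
T = 4 (T = (-1 - 1/1)*(-2) = (-1 - 1*1)*(-2) = (-1 - 1)*(-2) = -2*(-2) = 4)
10 + (39 - 1*8)*T = 10 + (39 - 1*8)*4 = 10 + (39 - 8)*4 = 10 + 31*4 = 10 + 124 = 134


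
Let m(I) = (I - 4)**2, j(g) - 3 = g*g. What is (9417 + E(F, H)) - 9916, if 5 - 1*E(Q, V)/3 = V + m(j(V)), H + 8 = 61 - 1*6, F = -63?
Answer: -14626417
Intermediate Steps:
j(g) = 3 + g**2 (j(g) = 3 + g*g = 3 + g**2)
m(I) = (-4 + I)**2
H = 47 (H = -8 + (61 - 1*6) = -8 + (61 - 6) = -8 + 55 = 47)
E(Q, V) = 15 - 3*V - 3*(-1 + V**2)**2 (E(Q, V) = 15 - 3*(V + (-4 + (3 + V**2))**2) = 15 - 3*(V + (-1 + V**2)**2) = 15 + (-3*V - 3*(-1 + V**2)**2) = 15 - 3*V - 3*(-1 + V**2)**2)
(9417 + E(F, H)) - 9916 = (9417 + (15 - 3*47 - 3*(-1 + 47**2)**2)) - 9916 = (9417 + (15 - 141 - 3*(-1 + 2209)**2)) - 9916 = (9417 + (15 - 141 - 3*2208**2)) - 9916 = (9417 + (15 - 141 - 3*4875264)) - 9916 = (9417 + (15 - 141 - 14625792)) - 9916 = (9417 - 14625918) - 9916 = -14616501 - 9916 = -14626417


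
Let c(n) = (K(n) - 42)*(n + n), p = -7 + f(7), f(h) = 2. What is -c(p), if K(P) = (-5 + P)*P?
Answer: 80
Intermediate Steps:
K(P) = P*(-5 + P)
p = -5 (p = -7 + 2 = -5)
c(n) = 2*n*(-42 + n*(-5 + n)) (c(n) = (n*(-5 + n) - 42)*(n + n) = (-42 + n*(-5 + n))*(2*n) = 2*n*(-42 + n*(-5 + n)))
-c(p) = -2*(-5)*(-42 - 5*(-5 - 5)) = -2*(-5)*(-42 - 5*(-10)) = -2*(-5)*(-42 + 50) = -2*(-5)*8 = -1*(-80) = 80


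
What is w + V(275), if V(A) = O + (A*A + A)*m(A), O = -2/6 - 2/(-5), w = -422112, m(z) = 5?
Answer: -639179/15 ≈ -42612.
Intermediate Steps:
O = 1/15 (O = -2*1/6 - 2*(-1/5) = -1/3 + 2/5 = 1/15 ≈ 0.066667)
V(A) = 1/15 + 5*A + 5*A**2 (V(A) = 1/15 + (A*A + A)*5 = 1/15 + (A**2 + A)*5 = 1/15 + (A + A**2)*5 = 1/15 + (5*A + 5*A**2) = 1/15 + 5*A + 5*A**2)
w + V(275) = -422112 + (1/15 + 5*275 + 5*275**2) = -422112 + (1/15 + 1375 + 5*75625) = -422112 + (1/15 + 1375 + 378125) = -422112 + 5692501/15 = -639179/15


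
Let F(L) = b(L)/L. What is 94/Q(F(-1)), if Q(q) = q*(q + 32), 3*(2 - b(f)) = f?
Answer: -846/623 ≈ -1.3579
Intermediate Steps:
b(f) = 2 - f/3
F(L) = (2 - L/3)/L
Q(q) = q*(32 + q)
94/Q(F(-1)) = 94/((((⅓)*(6 - 1*(-1))/(-1))*(32 + (⅓)*(6 - 1*(-1))/(-1)))) = 94/((((⅓)*(-1)*(6 + 1))*(32 + (⅓)*(-1)*(6 + 1)))) = 94/((((⅓)*(-1)*7)*(32 + (⅓)*(-1)*7))) = 94/((-7*(32 - 7/3)/3)) = 94/((-7/3*89/3)) = 94/(-623/9) = 94*(-9/623) = -846/623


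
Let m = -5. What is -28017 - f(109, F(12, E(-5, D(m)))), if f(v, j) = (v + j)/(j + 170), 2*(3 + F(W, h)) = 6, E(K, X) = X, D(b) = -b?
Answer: -4762999/170 ≈ -28018.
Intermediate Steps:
F(W, h) = 0 (F(W, h) = -3 + (1/2)*6 = -3 + 3 = 0)
f(v, j) = (j + v)/(170 + j)
-28017 - f(109, F(12, E(-5, D(m)))) = -28017 - (0 + 109)/(170 + 0) = -28017 - 109/170 = -4762999/170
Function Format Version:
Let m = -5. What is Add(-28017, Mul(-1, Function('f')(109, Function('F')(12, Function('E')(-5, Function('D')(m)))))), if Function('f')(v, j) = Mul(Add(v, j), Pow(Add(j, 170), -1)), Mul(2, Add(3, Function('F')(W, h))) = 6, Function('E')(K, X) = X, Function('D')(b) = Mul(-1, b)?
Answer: Rational(-4762999, 170) ≈ -28018.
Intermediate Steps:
Function('F')(W, h) = 0 (Function('F')(W, h) = Add(-3, Mul(Rational(1, 2), 6)) = Add(-3, 3) = 0)
Function('f')(v, j) = Mul(Pow(Add(170, j), -1), Add(j, v)) (Function('f')(v, j) = Mul(Add(j, v), Pow(Add(170, j), -1)) = Mul(Pow(Add(170, j), -1), Add(j, v)))
Add(-28017, Mul(-1, Function('f')(109, Function('F')(12, Function('E')(-5, Function('D')(m)))))) = Add(-28017, Mul(-1, Mul(Pow(Add(170, 0), -1), Add(0, 109)))) = Add(-28017, Mul(-1, Mul(Pow(170, -1), 109))) = Add(-28017, Mul(-1, Mul(Rational(1, 170), 109))) = Add(-28017, Mul(-1, Rational(109, 170))) = Add(-28017, Rational(-109, 170)) = Rational(-4762999, 170)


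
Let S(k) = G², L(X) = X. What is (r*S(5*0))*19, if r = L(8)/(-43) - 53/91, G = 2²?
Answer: -914128/3913 ≈ -233.61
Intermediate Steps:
G = 4
S(k) = 16 (S(k) = 4² = 16)
r = -3007/3913 (r = 8/(-43) - 53/91 = 8*(-1/43) - 53*1/91 = -8/43 - 53/91 = -3007/3913 ≈ -0.76846)
(r*S(5*0))*19 = -3007/3913*16*19 = -48112/3913*19 = -914128/3913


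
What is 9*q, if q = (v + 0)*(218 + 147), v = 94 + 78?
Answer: 565020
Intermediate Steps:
v = 172
q = 62780 (q = (172 + 0)*(218 + 147) = 172*365 = 62780)
9*q = 9*62780 = 565020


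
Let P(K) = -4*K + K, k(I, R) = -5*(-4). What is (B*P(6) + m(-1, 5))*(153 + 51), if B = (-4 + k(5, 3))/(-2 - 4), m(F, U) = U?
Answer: 10812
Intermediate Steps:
k(I, R) = 20
P(K) = -3*K
B = -8/3 (B = (-4 + 20)/(-2 - 4) = 16/(-6) = 16*(-⅙) = -8/3 ≈ -2.6667)
(B*P(6) + m(-1, 5))*(153 + 51) = (-(-8)*6 + 5)*(153 + 51) = (-8/3*(-18) + 5)*204 = (48 + 5)*204 = 53*204 = 10812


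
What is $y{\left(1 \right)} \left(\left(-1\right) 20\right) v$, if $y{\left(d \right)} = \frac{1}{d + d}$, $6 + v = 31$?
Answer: $-250$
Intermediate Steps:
$v = 25$ ($v = -6 + 31 = 25$)
$y{\left(d \right)} = \frac{1}{2 d}$
$y{\left(1 \right)} \left(\left(-1\right) 20\right) v = \frac{1}{2 \cdot 1} \left(\left(-1\right) 20\right) 25 = \frac{1}{2} \cdot 1 \left(-20\right) 25 = \frac{1}{2} \left(-20\right) 25 = \left(-10\right) 25 = -250$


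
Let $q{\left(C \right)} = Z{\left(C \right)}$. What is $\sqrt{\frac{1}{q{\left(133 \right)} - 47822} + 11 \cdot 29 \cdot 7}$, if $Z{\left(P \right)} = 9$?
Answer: $\frac{2 \sqrt{1276205805491}}{47813} \approx 47.255$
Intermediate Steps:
$q{\left(C \right)} = 9$
$\sqrt{\frac{1}{q{\left(133 \right)} - 47822} + 11 \cdot 29 \cdot 7} = \sqrt{\frac{1}{9 - 47822} + 11 \cdot 29 \cdot 7} = \sqrt{\frac{1}{-47813} + 319 \cdot 7} = \sqrt{- \frac{1}{47813} + 2233} = \sqrt{\frac{106766428}{47813}} = \frac{2 \sqrt{1276205805491}}{47813}$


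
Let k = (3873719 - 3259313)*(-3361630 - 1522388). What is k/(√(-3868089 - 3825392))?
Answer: 3000769963308*I*√7693481/7693481 ≈ 1.0819e+9*I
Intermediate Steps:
k = -3000769963308 (k = 614406*(-4884018) = -3000769963308)
k/(√(-3868089 - 3825392)) = -3000769963308/√(-3868089 - 3825392) = -3000769963308*(-I*√7693481/7693481) = -(-3000769963308)*I*√7693481/7693481 = 3000769963308*I*√7693481/7693481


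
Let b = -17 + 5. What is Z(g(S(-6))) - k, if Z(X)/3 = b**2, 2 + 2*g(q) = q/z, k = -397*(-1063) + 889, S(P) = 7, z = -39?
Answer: -422468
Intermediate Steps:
k = 422900 (k = 422011 + 889 = 422900)
b = -12
g(q) = -1 - q/78 (g(q) = -1 + (q/(-39))/2 = -1 + (q*(-1/39))/2 = -1 + (-q/39)/2 = -1 - q/78)
Z(X) = 432 (Z(X) = 3*(-12)**2 = 3*144 = 432)
Z(g(S(-6))) - k = 432 - 1*422900 = 432 - 422900 = -422468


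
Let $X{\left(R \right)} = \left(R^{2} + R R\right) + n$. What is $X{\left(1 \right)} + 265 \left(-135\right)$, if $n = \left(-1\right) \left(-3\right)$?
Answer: $-35770$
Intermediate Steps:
$n = 3$
$X{\left(R \right)} = 3 + 2 R^{2}$ ($X{\left(R \right)} = \left(R^{2} + R R\right) + 3 = \left(R^{2} + R^{2}\right) + 3 = 2 R^{2} + 3 = 3 + 2 R^{2}$)
$X{\left(1 \right)} + 265 \left(-135\right) = \left(3 + 2 \cdot 1^{2}\right) + 265 \left(-135\right) = \left(3 + 2 \cdot 1\right) - 35775 = \left(3 + 2\right) - 35775 = 5 - 35775 = -35770$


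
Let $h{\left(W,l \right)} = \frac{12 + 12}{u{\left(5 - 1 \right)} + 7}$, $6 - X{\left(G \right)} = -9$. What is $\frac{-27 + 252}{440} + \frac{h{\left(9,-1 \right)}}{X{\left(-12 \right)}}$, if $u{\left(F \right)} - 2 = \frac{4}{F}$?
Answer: $\frac{1477}{2200} \approx 0.67136$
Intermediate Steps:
$X{\left(G \right)} = 15$ ($X{\left(G \right)} = 6 - -9 = 6 + 9 = 15$)
$u{\left(F \right)} = 2 + \frac{4}{F}$
$h{\left(W,l \right)} = \frac{12}{5}$ ($h{\left(W,l \right)} = \frac{12 + 12}{\left(2 + \frac{4}{5 - 1}\right) + 7} = \frac{24}{\left(2 + \frac{4}{5 - 1}\right) + 7} = \frac{24}{\left(2 + \frac{4}{4}\right) + 7} = \frac{24}{\left(2 + 4 \cdot \frac{1}{4}\right) + 7} = \frac{24}{\left(2 + 1\right) + 7} = \frac{24}{3 + 7} = \frac{24}{10} = 24 \cdot \frac{1}{10} = \frac{12}{5}$)
$\frac{-27 + 252}{440} + \frac{h{\left(9,-1 \right)}}{X{\left(-12 \right)}} = \frac{-27 + 252}{440} + \frac{12}{5 \cdot 15} = 225 \cdot \frac{1}{440} + \frac{12}{5} \cdot \frac{1}{15} = \frac{45}{88} + \frac{4}{25} = \frac{1477}{2200}$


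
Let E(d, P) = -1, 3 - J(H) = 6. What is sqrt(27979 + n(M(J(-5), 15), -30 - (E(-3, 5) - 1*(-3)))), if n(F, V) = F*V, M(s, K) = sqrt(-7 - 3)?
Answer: sqrt(27979 - 32*I*sqrt(10)) ≈ 167.27 - 0.3025*I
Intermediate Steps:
J(H) = -3 (J(H) = 3 - 1*6 = 3 - 6 = -3)
M(s, K) = I*sqrt(10) (M(s, K) = sqrt(-10) = I*sqrt(10))
sqrt(27979 + n(M(J(-5), 15), -30 - (E(-3, 5) - 1*(-3)))) = sqrt(27979 + (I*sqrt(10))*(-30 - (-1 - 1*(-3)))) = sqrt(27979 + (I*sqrt(10))*(-30 - (-1 + 3))) = sqrt(27979 + (I*sqrt(10))*(-30 - 1*2)) = sqrt(27979 + (I*sqrt(10))*(-30 - 2)) = sqrt(27979 + (I*sqrt(10))*(-32)) = sqrt(27979 - 32*I*sqrt(10))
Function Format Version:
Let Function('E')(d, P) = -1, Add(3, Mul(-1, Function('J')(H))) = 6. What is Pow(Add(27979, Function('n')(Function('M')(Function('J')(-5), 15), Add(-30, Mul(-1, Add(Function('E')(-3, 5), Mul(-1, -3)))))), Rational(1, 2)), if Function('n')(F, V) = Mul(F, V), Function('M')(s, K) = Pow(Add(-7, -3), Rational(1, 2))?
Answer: Pow(Add(27979, Mul(-32, I, Pow(10, Rational(1, 2)))), Rational(1, 2)) ≈ Add(167.27, Mul(-0.3025, I))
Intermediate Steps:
Function('J')(H) = -3 (Function('J')(H) = Add(3, Mul(-1, 6)) = Add(3, -6) = -3)
Function('M')(s, K) = Mul(I, Pow(10, Rational(1, 2))) (Function('M')(s, K) = Pow(-10, Rational(1, 2)) = Mul(I, Pow(10, Rational(1, 2))))
Pow(Add(27979, Function('n')(Function('M')(Function('J')(-5), 15), Add(-30, Mul(-1, Add(Function('E')(-3, 5), Mul(-1, -3)))))), Rational(1, 2)) = Pow(Add(27979, Mul(Mul(I, Pow(10, Rational(1, 2))), Add(-30, Mul(-1, Add(-1, Mul(-1, -3)))))), Rational(1, 2)) = Pow(Add(27979, Mul(Mul(I, Pow(10, Rational(1, 2))), Add(-30, Mul(-1, Add(-1, 3))))), Rational(1, 2)) = Pow(Add(27979, Mul(Mul(I, Pow(10, Rational(1, 2))), Add(-30, Mul(-1, 2)))), Rational(1, 2)) = Pow(Add(27979, Mul(Mul(I, Pow(10, Rational(1, 2))), Add(-30, -2))), Rational(1, 2)) = Pow(Add(27979, Mul(Mul(I, Pow(10, Rational(1, 2))), -32)), Rational(1, 2)) = Pow(Add(27979, Mul(-32, I, Pow(10, Rational(1, 2)))), Rational(1, 2))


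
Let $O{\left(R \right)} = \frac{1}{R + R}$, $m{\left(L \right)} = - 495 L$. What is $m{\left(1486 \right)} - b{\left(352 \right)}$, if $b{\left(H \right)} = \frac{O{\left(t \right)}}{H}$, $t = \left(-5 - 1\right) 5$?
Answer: $- \frac{15535238399}{21120} \approx -7.3557 \cdot 10^{5}$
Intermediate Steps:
$t = -30$ ($t = \left(-6\right) 5 = -30$)
$O{\left(R \right)} = \frac{1}{2 R}$
$b{\left(H \right)} = - \frac{1}{60 H}$ ($b{\left(H \right)} = \frac{\frac{1}{2} \frac{1}{-30}}{H} = \frac{\frac{1}{2} \left(- \frac{1}{30}\right)}{H} = - \frac{1}{60 H}$)
$m{\left(1486 \right)} - b{\left(352 \right)} = \left(-495\right) 1486 - - \frac{1}{60 \cdot 352} = -735570 - \left(- \frac{1}{60}\right) \frac{1}{352} = -735570 - - \frac{1}{21120} = -735570 + \frac{1}{21120} = - \frac{15535238399}{21120}$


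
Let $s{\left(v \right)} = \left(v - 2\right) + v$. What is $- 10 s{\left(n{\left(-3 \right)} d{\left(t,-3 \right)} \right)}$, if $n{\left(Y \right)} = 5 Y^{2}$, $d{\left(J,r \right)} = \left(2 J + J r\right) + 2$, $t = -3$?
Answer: $-4480$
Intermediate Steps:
$d{\left(J,r \right)} = 2 + 2 J + J r$
$s{\left(v \right)} = -2 + 2 v$ ($s{\left(v \right)} = \left(-2 + v\right) + v = -2 + 2 v$)
$- 10 s{\left(n{\left(-3 \right)} d{\left(t,-3 \right)} \right)} = - 10 \left(-2 + 2 \cdot 5 \left(-3\right)^{2} \left(2 + 2 \left(-3\right) - -9\right)\right) = - 10 \left(-2 + 2 \cdot 5 \cdot 9 \left(2 - 6 + 9\right)\right) = - 10 \left(-2 + 2 \cdot 45 \cdot 5\right) = - 10 \left(-2 + 2 \cdot 225\right) = - 10 \left(-2 + 450\right) = \left(-10\right) 448 = -4480$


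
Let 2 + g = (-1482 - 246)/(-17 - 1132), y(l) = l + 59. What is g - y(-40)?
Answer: -7467/383 ≈ -19.496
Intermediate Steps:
y(l) = 59 + l
g = -190/383 (g = -2 + (-1482 - 246)/(-17 - 1132) = -2 - 1728/(-1149) = -2 - 1728*(-1/1149) = -2 + 576/383 = -190/383 ≈ -0.49608)
g - y(-40) = -190/383 - (59 - 40) = -190/383 - 1*19 = -190/383 - 19 = -7467/383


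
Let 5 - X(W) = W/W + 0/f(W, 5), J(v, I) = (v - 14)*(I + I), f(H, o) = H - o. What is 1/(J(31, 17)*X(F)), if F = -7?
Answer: 1/2312 ≈ 0.00043253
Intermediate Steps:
J(v, I) = 2*I*(-14 + v) (J(v, I) = (-14 + v)*(2*I) = 2*I*(-14 + v))
X(W) = 4 (X(W) = 5 - (W/W + 0/(W - 1*5)) = 5 - (1 + 0/(W - 5)) = 5 - (1 + 0/(-5 + W)) = 5 - (1 + 0) = 5 - 1*1 = 5 - 1 = 4)
1/(J(31, 17)*X(F)) = 1/((2*17*(-14 + 31))*4) = (¼)/(2*17*17) = (¼)/578 = (1/578)*(¼) = 1/2312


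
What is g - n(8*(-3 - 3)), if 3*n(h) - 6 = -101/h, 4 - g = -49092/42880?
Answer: 235747/96480 ≈ 2.4435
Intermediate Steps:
g = 55153/10720 (g = 4 - (-49092)/42880 = 4 - 1*(-12273/10720) = 4 + 12273/10720 = 55153/10720 ≈ 5.1449)
n(h) = 2 - 101/(3*h) (n(h) = 2 + (-101/h)/3 = 2 - 101/(3*h))
g - n(8*(-3 - 3)) = 55153/10720 - (2 - 101*1/(8*(-3 - 3))/3) = 55153/10720 - (2 - 101/(3*(8*(-6)))) = 55153/10720 - (2 - 101/3/(-48)) = 55153/10720 - (2 - 101/3*(-1/48)) = 55153/10720 - (2 + 101/144) = 55153/10720 - 1*389/144 = 55153/10720 - 389/144 = 235747/96480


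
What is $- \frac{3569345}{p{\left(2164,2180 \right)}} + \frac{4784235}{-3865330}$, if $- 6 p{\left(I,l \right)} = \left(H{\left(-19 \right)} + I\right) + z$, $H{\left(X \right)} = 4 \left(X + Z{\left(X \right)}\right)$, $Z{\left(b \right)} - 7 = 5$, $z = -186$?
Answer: $\frac{42446589023}{3865330} \approx 10981.0$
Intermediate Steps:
$Z{\left(b \right)} = 12$ ($Z{\left(b \right)} = 7 + 5 = 12$)
$H{\left(X \right)} = 48 + 4 X$ ($H{\left(X \right)} = 4 \left(X + 12\right) = 4 \left(12 + X\right) = 48 + 4 X$)
$p{\left(I,l \right)} = \frac{107}{3} - \frac{I}{6}$ ($p{\left(I,l \right)} = - \frac{\left(\left(48 + 4 \left(-19\right)\right) + I\right) - 186}{6} = - \frac{\left(\left(48 - 76\right) + I\right) - 186}{6} = - \frac{\left(-28 + I\right) - 186}{6} = - \frac{-214 + I}{6} = \frac{107}{3} - \frac{I}{6}$)
$- \frac{3569345}{p{\left(2164,2180 \right)}} + \frac{4784235}{-3865330} = - \frac{3569345}{\frac{107}{3} - \frac{1082}{3}} + \frac{4784235}{-3865330} = - \frac{3569345}{\frac{107}{3} - \frac{1082}{3}} + 4784235 \left(- \frac{1}{3865330}\right) = - \frac{3569345}{-325} - \frac{956847}{773066} = \left(-3569345\right) \left(- \frac{1}{325}\right) - \frac{956847}{773066} = \frac{54913}{5} - \frac{956847}{773066} = \frac{42446589023}{3865330}$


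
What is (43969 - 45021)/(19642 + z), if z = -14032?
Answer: -526/2805 ≈ -0.18752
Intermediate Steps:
(43969 - 45021)/(19642 + z) = (43969 - 45021)/(19642 - 14032) = -1052/5610 = -1052*1/5610 = -526/2805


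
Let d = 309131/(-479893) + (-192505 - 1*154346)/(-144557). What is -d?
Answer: -121764316976/69371892401 ≈ -1.7552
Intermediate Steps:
d = 121764316976/69371892401 (d = 309131*(-1/479893) + (-192505 - 154346)*(-1/144557) = -309131/479893 - 346851*(-1/144557) = -309131/479893 + 346851/144557 = 121764316976/69371892401 ≈ 1.7552)
-d = -1*121764316976/69371892401 = -121764316976/69371892401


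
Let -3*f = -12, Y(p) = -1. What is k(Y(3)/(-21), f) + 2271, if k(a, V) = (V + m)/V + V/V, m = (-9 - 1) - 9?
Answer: 9073/4 ≈ 2268.3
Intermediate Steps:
m = -19 (m = -10 - 9 = -19)
f = 4 (f = -1/3*(-12) = 4)
k(a, V) = 1 + (-19 + V)/V (k(a, V) = (V - 19)/V + V/V = (-19 + V)/V + 1 = 1 + (-19 + V)/V)
k(Y(3)/(-21), f) + 2271 = (2 - 19/4) + 2271 = -11/4 + 2271 = 9073/4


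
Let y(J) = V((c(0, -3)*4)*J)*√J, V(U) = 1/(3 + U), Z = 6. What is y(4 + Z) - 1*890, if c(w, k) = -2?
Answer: -890 - √10/77 ≈ -890.04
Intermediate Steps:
y(J) = √J/(3 - 8*J) (y(J) = √J/(3 + (-2*4)*J) = √J/(3 - 8*J))
y(4 + Z) - 1*890 = √(4 + 6)/(3 - 8*(4 + 6)) - 1*890 = √10/(3 - 8*10) - 890 = √10/(3 - 80) - 890 = √10/(-77) - 890 = √10*(-1/77) - 890 = -√10/77 - 890 = -890 - √10/77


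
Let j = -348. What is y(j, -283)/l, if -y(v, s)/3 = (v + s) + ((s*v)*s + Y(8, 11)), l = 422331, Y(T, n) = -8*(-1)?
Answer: 27871595/140777 ≈ 197.98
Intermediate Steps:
Y(T, n) = 8
y(v, s) = -24 - 3*s - 3*v - 3*v*s**2 (y(v, s) = -3*((v + s) + ((s*v)*s + 8)) = -3*((s + v) + (v*s**2 + 8)) = -3*((s + v) + (8 + v*s**2)) = -3*(8 + s + v + v*s**2) = -24 - 3*s - 3*v - 3*v*s**2)
y(j, -283)/l = (-24 - 3*(-283) - 3*(-348) - 3*(-348)*(-283)**2)/422331 = (-24 + 849 + 1044 - 3*(-348)*80089)*(1/422331) = (-24 + 849 + 1044 + 83612916)*(1/422331) = 83614785*(1/422331) = 27871595/140777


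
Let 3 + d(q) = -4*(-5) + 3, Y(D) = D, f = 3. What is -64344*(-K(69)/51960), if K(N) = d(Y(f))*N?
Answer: 739956/433 ≈ 1708.9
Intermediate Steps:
d(q) = 20 (d(q) = -3 + (-4*(-5) + 3) = -3 + (20 + 3) = -3 + 23 = 20)
K(N) = 20*N
-64344*(-K(69)/51960) = -64344/((-51960/(20*69))) = -64344/((-51960/1380)) = -64344/((-51960*1/1380)) = -64344/(-866/23) = -64344*(-23/866) = 739956/433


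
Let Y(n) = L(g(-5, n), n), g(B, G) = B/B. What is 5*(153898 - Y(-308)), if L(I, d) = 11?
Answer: 769435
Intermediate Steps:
g(B, G) = 1
Y(n) = 11
5*(153898 - Y(-308)) = 5*(153898 - 1*11) = 5*(153898 - 11) = 5*153887 = 769435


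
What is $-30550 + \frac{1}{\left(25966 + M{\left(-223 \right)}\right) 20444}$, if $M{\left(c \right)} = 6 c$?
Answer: $- \frac{15381767117599}{503494832} \approx -30550.0$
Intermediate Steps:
$-30550 + \frac{1}{\left(25966 + M{\left(-223 \right)}\right) 20444} = -30550 + \frac{1}{\left(25966 + 6 \left(-223\right)\right) 20444} = -30550 + \frac{1}{25966 - 1338} \cdot \frac{1}{20444} = -30550 + \frac{1}{24628} \cdot \frac{1}{20444} = -30550 + \frac{1}{503494832} = - \frac{15381767117599}{503494832}$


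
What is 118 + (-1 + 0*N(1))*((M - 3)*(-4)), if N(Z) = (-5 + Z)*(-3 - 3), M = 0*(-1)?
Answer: 106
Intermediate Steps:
M = 0
N(Z) = 30 - 6*Z (N(Z) = (-5 + Z)*(-6) = 30 - 6*Z)
118 + (-1 + 0*N(1))*((M - 3)*(-4)) = 118 + (-1 + 0*(30 - 6*1))*((0 - 3)*(-4)) = 118 + (-1 + 0*(30 - 6))*(-3*(-4)) = 118 + (-1 + 0*24)*12 = 118 + (-1 + 0)*12 = 118 - 1*12 = 118 - 12 = 106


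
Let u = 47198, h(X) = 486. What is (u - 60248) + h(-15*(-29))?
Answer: -12564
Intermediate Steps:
(u - 60248) + h(-15*(-29)) = (47198 - 60248) + 486 = -13050 + 486 = -12564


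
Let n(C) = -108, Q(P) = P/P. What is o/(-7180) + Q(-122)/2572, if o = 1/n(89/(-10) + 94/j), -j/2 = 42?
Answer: 194503/498607920 ≈ 0.00039009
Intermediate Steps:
j = -84 (j = -2*42 = -84)
Q(P) = 1
o = -1/108 (o = 1/(-108) = -1/108 ≈ -0.0092593)
o/(-7180) + Q(-122)/2572 = -1/108/(-7180) + 1/2572 = -1/108*(-1/7180) + 1*(1/2572) = 1/775440 + 1/2572 = 194503/498607920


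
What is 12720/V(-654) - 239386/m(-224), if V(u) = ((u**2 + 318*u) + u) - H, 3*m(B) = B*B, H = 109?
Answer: -1598211411/112118272 ≈ -14.255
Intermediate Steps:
m(B) = B**2/3 (m(B) = (B*B)/3 = B**2/3)
V(u) = -109 + u**2 + 319*u (V(u) = ((u**2 + 318*u) + u) - 1*109 = (u**2 + 319*u) - 109 = -109 + u**2 + 319*u)
12720/V(-654) - 239386/m(-224) = 12720/(-109 + (-654)**2 + 319*(-654)) - 239386/((1/3)*(-224)**2) = 12720/(-109 + 427716 - 208626) - 239386/((1/3)*50176) = 12720/218981 - 239386/50176/3 = 12720*(1/218981) - 239386*3/50176 = 12720/218981 - 51297/3584 = -1598211411/112118272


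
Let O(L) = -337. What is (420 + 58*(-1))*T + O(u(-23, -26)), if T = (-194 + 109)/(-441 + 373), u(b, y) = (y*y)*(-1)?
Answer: 231/2 ≈ 115.50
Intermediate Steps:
u(b, y) = -y² (u(b, y) = y²*(-1) = -y²)
T = 5/4 (T = -85/(-68) = -85*(-1/68) = 5/4 ≈ 1.2500)
(420 + 58*(-1))*T + O(u(-23, -26)) = (420 + 58*(-1))*(5/4) - 337 = (420 - 58)*(5/4) - 337 = 362*(5/4) - 337 = 905/2 - 337 = 231/2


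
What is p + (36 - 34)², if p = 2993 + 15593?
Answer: 18590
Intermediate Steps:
p = 18586
p + (36 - 34)² = 18586 + (36 - 34)² = 18586 + 2² = 18586 + 4 = 18590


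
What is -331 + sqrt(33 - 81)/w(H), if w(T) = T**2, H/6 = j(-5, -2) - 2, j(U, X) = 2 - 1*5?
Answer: -331 + I*sqrt(3)/225 ≈ -331.0 + 0.007698*I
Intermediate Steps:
j(U, X) = -3 (j(U, X) = 2 - 5 = -3)
H = -30 (H = 6*(-3 - 2) = 6*(-5) = -30)
-331 + sqrt(33 - 81)/w(H) = -331 + sqrt(33 - 81)/((-30)**2) = -331 + sqrt(-48)/900 = -331 + (4*I*sqrt(3))*(1/900) = -331 + I*sqrt(3)/225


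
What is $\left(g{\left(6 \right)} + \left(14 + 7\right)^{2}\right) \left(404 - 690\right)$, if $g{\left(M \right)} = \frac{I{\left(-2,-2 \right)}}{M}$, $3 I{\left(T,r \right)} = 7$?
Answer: $- \frac{1136135}{9} \approx -1.2624 \cdot 10^{5}$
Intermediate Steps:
$I{\left(T,r \right)} = \frac{7}{3}$ ($I{\left(T,r \right)} = \frac{1}{3} \cdot 7 = \frac{7}{3}$)
$g{\left(M \right)} = \frac{7}{3 M}$
$\left(g{\left(6 \right)} + \left(14 + 7\right)^{2}\right) \left(404 - 690\right) = \left(\frac{7}{3 \cdot 6} + \left(14 + 7\right)^{2}\right) \left(404 - 690\right) = \left(\frac{7}{3} \cdot \frac{1}{6} + 21^{2}\right) \left(-286\right) = \left(\frac{7}{18} + 441\right) \left(-286\right) = \frac{7945}{18} \left(-286\right) = - \frac{1136135}{9}$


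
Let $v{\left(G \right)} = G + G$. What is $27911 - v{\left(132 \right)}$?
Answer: $27647$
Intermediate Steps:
$v{\left(G \right)} = 2 G$
$27911 - v{\left(132 \right)} = 27911 - 2 \cdot 132 = 27911 - 264 = 27647$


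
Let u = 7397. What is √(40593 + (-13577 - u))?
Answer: √19619 ≈ 140.07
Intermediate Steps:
√(40593 + (-13577 - u)) = √(40593 + (-13577 - 1*7397)) = √(40593 + (-13577 - 7397)) = √(40593 - 20974) = √19619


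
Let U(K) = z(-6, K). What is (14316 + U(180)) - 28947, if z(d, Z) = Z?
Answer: -14451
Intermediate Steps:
U(K) = K
(14316 + U(180)) - 28947 = (14316 + 180) - 28947 = 14496 - 28947 = -14451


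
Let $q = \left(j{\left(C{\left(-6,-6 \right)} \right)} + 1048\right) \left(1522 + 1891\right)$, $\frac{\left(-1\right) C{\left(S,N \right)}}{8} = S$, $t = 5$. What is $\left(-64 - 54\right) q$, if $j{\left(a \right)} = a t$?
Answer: $-518721392$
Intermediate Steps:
$C{\left(S,N \right)} = - 8 S$
$j{\left(a \right)} = 5 a$ ($j{\left(a \right)} = a 5 = 5 a$)
$q = 4395944$ ($q = \left(5 \left(\left(-8\right) \left(-6\right)\right) + 1048\right) \left(1522 + 1891\right) = \left(5 \cdot 48 + 1048\right) 3413 = \left(240 + 1048\right) 3413 = 1288 \cdot 3413 = 4395944$)
$\left(-64 - 54\right) q = \left(-64 - 54\right) 4395944 = \left(-118\right) 4395944 = -518721392$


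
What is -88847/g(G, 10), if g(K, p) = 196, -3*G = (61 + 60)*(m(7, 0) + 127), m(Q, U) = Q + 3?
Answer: -88847/196 ≈ -453.30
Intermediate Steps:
m(Q, U) = 3 + Q
G = -16577/3 (G = -(61 + 60)*((3 + 7) + 127)/3 = -121*(10 + 127)/3 = -121*137/3 = -1/3*16577 = -16577/3 ≈ -5525.7)
-88847/g(G, 10) = -88847/196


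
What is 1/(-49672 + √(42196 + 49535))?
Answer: -49672/2467215853 - √91731/2467215853 ≈ -2.0256e-5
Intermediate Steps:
1/(-49672 + √(42196 + 49535)) = 1/(-49672 + √91731)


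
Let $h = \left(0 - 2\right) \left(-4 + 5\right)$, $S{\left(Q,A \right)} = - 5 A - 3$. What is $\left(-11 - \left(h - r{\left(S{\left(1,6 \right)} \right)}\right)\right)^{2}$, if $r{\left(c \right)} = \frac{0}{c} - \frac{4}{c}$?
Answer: $\frac{85849}{1089} \approx 78.833$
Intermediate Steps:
$S{\left(Q,A \right)} = -3 - 5 A$
$h = -2$ ($h = \left(-2\right) 1 = -2$)
$r{\left(c \right)} = - \frac{4}{c}$ ($r{\left(c \right)} = 0 - \frac{4}{c} = - \frac{4}{c}$)
$\left(-11 - \left(h - r{\left(S{\left(1,6 \right)} \right)}\right)\right)^{2} = \left(-11 - \left(-2 + \frac{4}{-3 - 30}\right)\right)^{2} = \left(-11 + \left(- \frac{4}{-3 - 30} + 2\right)\right)^{2} = \left(-11 + \left(- \frac{4}{-33} + 2\right)\right)^{2} = \left(-11 + \left(\left(-4\right) \left(- \frac{1}{33}\right) + 2\right)\right)^{2} = \left(-11 + \left(\frac{4}{33} + 2\right)\right)^{2} = \left(-11 + \frac{70}{33}\right)^{2} = \left(- \frac{293}{33}\right)^{2} = \frac{85849}{1089}$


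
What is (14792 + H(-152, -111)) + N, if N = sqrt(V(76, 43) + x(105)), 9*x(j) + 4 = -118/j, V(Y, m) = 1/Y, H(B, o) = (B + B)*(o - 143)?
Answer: 92008 + I*sqrt(79686285)/11970 ≈ 92008.0 + 0.74576*I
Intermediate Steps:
H(B, o) = 2*B*(-143 + o) (H(B, o) = (2*B)*(-143 + o) = 2*B*(-143 + o))
x(j) = -4/9 - 118/(9*j) (x(j) = -4/9 + (-118/j)/9 = -4/9 - 118/(9*j))
N = I*sqrt(79686285)/11970 (N = sqrt(1/76 + (2/9)*(-59 - 2*105)/105) = sqrt(1/76 + (2/9)*(1/105)*(-59 - 210)) = sqrt(1/76 + (2/9)*(1/105)*(-269)) = sqrt(1/76 - 538/945) = sqrt(-39943/71820) = I*sqrt(79686285)/11970 ≈ 0.74576*I)
(14792 + H(-152, -111)) + N = (14792 + 2*(-152)*(-143 - 111)) + I*sqrt(79686285)/11970 = (14792 + 2*(-152)*(-254)) + I*sqrt(79686285)/11970 = (14792 + 77216) + I*sqrt(79686285)/11970 = 92008 + I*sqrt(79686285)/11970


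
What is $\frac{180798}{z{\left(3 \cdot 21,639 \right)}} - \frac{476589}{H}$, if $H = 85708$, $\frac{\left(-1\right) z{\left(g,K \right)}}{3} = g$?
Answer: $- \frac{742186205}{771372} \approx -962.16$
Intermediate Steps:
$z{\left(g,K \right)} = - 3 g$
$\frac{180798}{z{\left(3 \cdot 21,639 \right)}} - \frac{476589}{H} = \frac{180798}{\left(-3\right) 3 \cdot 21} - \frac{476589}{85708} = \frac{180798}{\left(-3\right) 63} - \frac{476589}{85708} = \frac{180798}{-189} - \frac{476589}{85708} = 180798 \left(- \frac{1}{189}\right) - \frac{476589}{85708} = - \frac{60266}{63} - \frac{476589}{85708} = - \frac{742186205}{771372}$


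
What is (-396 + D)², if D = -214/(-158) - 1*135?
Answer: 1750752964/6241 ≈ 2.8052e+5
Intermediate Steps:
D = -10558/79 (D = -214*(-1/158) - 135 = 107/79 - 135 = -10558/79 ≈ -133.65)
(-396 + D)² = (-396 - 10558/79)² = (-41842/79)² = 1750752964/6241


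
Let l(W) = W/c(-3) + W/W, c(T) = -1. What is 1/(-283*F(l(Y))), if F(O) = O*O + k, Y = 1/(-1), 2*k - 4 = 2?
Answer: -1/1981 ≈ -0.00050480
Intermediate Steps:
k = 3 (k = 2 + (½)*2 = 2 + 1 = 3)
Y = -1
l(W) = 1 - W (l(W) = W/(-1) + W/W = W*(-1) + 1 = -W + 1 = 1 - W)
F(O) = 3 + O² (F(O) = O*O + 3 = O² + 3 = 3 + O²)
1/(-283*F(l(Y))) = 1/(-283*(3 + (1 - 1*(-1))²)) = 1/(-283*(3 + (1 + 1)²)) = 1/(-283*(3 + 2²)) = 1/(-283*(3 + 4)) = 1/(-283*7) = 1/(-1981) = -1/1981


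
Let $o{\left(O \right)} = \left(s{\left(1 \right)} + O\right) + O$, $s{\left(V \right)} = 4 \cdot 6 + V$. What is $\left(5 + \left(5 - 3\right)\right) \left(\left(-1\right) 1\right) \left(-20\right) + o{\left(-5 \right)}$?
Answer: $155$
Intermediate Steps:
$s{\left(V \right)} = 24 + V$
$o{\left(O \right)} = 25 + 2 O$ ($o{\left(O \right)} = \left(\left(24 + 1\right) + O\right) + O = \left(25 + O\right) + O = 25 + 2 O$)
$\left(5 + \left(5 - 3\right)\right) \left(\left(-1\right) 1\right) \left(-20\right) + o{\left(-5 \right)} = \left(5 + \left(5 - 3\right)\right) \left(\left(-1\right) 1\right) \left(-20\right) + \left(25 + 2 \left(-5\right)\right) = \left(5 + 2\right) \left(-1\right) \left(-20\right) + \left(25 - 10\right) = 7 \left(-1\right) \left(-20\right) + 15 = \left(-7\right) \left(-20\right) + 15 = 140 + 15 = 155$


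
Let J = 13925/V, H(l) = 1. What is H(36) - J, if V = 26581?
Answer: 12656/26581 ≈ 0.47613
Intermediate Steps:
J = 13925/26581 ≈ 0.52387
H(36) - J = 1 - 1*13925/26581 = 1 - 13925/26581 = 12656/26581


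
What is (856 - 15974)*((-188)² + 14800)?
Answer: -758076992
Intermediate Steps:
(856 - 15974)*((-188)² + 14800) = -15118*(35344 + 14800) = -15118*50144 = -758076992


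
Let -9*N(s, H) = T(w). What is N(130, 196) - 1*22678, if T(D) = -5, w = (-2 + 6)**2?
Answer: -204097/9 ≈ -22677.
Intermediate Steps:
w = 16 (w = 4**2 = 16)
N(s, H) = 5/9 (N(s, H) = -1/9*(-5) = 5/9)
N(130, 196) - 1*22678 = 5/9 - 1*22678 = 5/9 - 22678 = -204097/9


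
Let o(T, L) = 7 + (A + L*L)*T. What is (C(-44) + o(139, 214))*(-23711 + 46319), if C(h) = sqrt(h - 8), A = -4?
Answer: 143902067760 + 45216*I*sqrt(13) ≈ 1.439e+11 + 1.6303e+5*I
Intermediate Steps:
C(h) = sqrt(-8 + h)
o(T, L) = 7 + T*(-4 + L**2) (o(T, L) = 7 + (-4 + L*L)*T = 7 + (-4 + L**2)*T = 7 + T*(-4 + L**2))
(C(-44) + o(139, 214))*(-23711 + 46319) = (sqrt(-8 - 44) + (7 - 4*139 + 139*214**2))*(-23711 + 46319) = (sqrt(-52) + (7 - 556 + 139*45796))*22608 = (2*I*sqrt(13) + (7 - 556 + 6365644))*22608 = (2*I*sqrt(13) + 6365095)*22608 = (6365095 + 2*I*sqrt(13))*22608 = 143902067760 + 45216*I*sqrt(13)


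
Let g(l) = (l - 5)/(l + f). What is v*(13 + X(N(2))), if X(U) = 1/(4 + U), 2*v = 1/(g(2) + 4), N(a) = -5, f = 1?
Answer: 2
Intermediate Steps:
g(l) = (-5 + l)/(1 + l) (g(l) = (l - 5)/(l + 1) = (-5 + l)/(1 + l))
v = ⅙ (v = 1/(2*((-5 + 2)/(1 + 2) + 4)) = 1/(2*(-3/3 + 4)) = 1/(2*((⅓)*(-3) + 4)) = 1/(2*(-1 + 4)) = (½)/3 = (½)*(⅓) = ⅙ ≈ 0.16667)
v*(13 + X(N(2))) = (13 + 1/(4 - 5))/6 = (13 + 1/(-1))/6 = (13 - 1)/6 = (⅙)*12 = 2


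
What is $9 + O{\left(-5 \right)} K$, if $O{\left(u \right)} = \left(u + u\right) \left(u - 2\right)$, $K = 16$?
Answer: $1129$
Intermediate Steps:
$O{\left(u \right)} = 2 u \left(-2 + u\right)$
$9 + O{\left(-5 \right)} K = 9 + 2 \left(-5\right) \left(-2 - 5\right) 16 = 9 + 2 \left(-5\right) \left(-7\right) 16 = 9 + 70 \cdot 16 = 9 + 1120 = 1129$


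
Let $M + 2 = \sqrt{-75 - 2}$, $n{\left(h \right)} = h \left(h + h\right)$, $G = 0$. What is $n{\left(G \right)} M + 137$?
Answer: $137$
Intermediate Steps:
$n{\left(h \right)} = 2 h^{2}$ ($n{\left(h \right)} = h 2 h = 2 h^{2}$)
$M = -2 + i \sqrt{77}$ ($M = -2 + \sqrt{-75 - 2} = -2 + \sqrt{-77} = -2 + i \sqrt{77} \approx -2.0 + 8.775 i$)
$n{\left(G \right)} M + 137 = 2 \cdot 0^{2} \left(-2 + i \sqrt{77}\right) + 137 = 2 \cdot 0 \left(-2 + i \sqrt{77}\right) + 137 = 0 \left(-2 + i \sqrt{77}\right) + 137 = 0 + 137 = 137$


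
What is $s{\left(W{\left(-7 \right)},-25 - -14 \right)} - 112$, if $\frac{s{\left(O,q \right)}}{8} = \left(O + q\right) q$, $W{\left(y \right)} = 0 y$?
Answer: $856$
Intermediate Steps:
$W{\left(y \right)} = 0$
$s{\left(O,q \right)} = 8 q \left(O + q\right)$ ($s{\left(O,q \right)} = 8 \left(O + q\right) q = 8 q \left(O + q\right)$)
$s{\left(W{\left(-7 \right)},-25 - -14 \right)} - 112 = 8 \left(-25 - -14\right) \left(0 - 11\right) - 112 = 8 \left(-25 + 14\right) \left(0 + \left(-25 + 14\right)\right) - 112 = 8 \left(-11\right) \left(0 - 11\right) - 112 = 8 \left(-11\right) \left(-11\right) - 112 = 968 - 112 = 856$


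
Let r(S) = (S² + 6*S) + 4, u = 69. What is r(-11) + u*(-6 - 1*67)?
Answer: -4978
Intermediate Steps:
r(S) = 4 + S² + 6*S
r(-11) + u*(-6 - 1*67) = (4 + (-11)² + 6*(-11)) + 69*(-6 - 1*67) = (4 + 121 - 66) + 69*(-6 - 67) = 59 + 69*(-73) = 59 - 5037 = -4978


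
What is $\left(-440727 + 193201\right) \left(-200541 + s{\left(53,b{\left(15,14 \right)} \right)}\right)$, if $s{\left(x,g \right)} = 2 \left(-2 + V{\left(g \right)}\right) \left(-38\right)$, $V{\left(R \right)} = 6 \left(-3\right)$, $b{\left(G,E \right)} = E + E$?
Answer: $49262872046$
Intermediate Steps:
$b{\left(G,E \right)} = 2 E$
$V{\left(R \right)} = -18$
$s{\left(x,g \right)} = 1520$ ($s{\left(x,g \right)} = 2 \left(-2 - 18\right) \left(-38\right) = 2 \left(-20\right) \left(-38\right) = \left(-40\right) \left(-38\right) = 1520$)
$\left(-440727 + 193201\right) \left(-200541 + s{\left(53,b{\left(15,14 \right)} \right)}\right) = \left(-440727 + 193201\right) \left(-200541 + 1520\right) = \left(-247526\right) \left(-199021\right) = 49262872046$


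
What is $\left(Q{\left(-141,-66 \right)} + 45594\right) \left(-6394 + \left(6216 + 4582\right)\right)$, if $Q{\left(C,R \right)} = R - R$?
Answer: $200795976$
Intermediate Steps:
$Q{\left(C,R \right)} = 0$
$\left(Q{\left(-141,-66 \right)} + 45594\right) \left(-6394 + \left(6216 + 4582\right)\right) = \left(0 + 45594\right) \left(-6394 + \left(6216 + 4582\right)\right) = 45594 \left(-6394 + 10798\right) = 45594 \cdot 4404 = 200795976$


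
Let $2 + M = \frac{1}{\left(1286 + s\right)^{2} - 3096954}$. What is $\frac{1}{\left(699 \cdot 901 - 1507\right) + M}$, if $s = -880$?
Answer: $\frac{2932118}{1842220418219} \approx 1.5916 \cdot 10^{-6}$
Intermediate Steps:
$M = - \frac{5864237}{2932118}$ ($M = -2 + \frac{1}{\left(1286 - 880\right)^{2} - 3096954} = -2 + \frac{1}{406^{2} - 3096954} = -2 + \frac{1}{164836 - 3096954} = -2 + \frac{1}{-2932118} = -2 - \frac{1}{2932118} = - \frac{5864237}{2932118} \approx -2.0$)
$\frac{1}{\left(699 \cdot 901 - 1507\right) + M} = \frac{1}{\left(699 \cdot 901 - 1507\right) - \frac{5864237}{2932118}} = \frac{1}{\left(629799 - 1507\right) - \frac{5864237}{2932118}} = \frac{1}{628292 - \frac{5864237}{2932118}} = \frac{1}{\frac{1842220418219}{2932118}} = \frac{2932118}{1842220418219}$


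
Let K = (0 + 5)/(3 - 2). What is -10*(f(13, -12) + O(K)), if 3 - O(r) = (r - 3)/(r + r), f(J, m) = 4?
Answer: -68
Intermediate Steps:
K = 5 (K = 5/1 = 5*1 = 5)
O(r) = 3 - (-3 + r)/(2*r) (O(r) = 3 - (r - 3)/(r + r) = 3 - (-3 + r)/(2*r))
-10*(f(13, -12) + O(K)) = -10*(4 + (1/2)*(3 + 5*5)/5) = -10*(4 + (1/2)*(1/5)*(3 + 25)) = -10*(4 + (1/2)*(1/5)*28) = -10*(4 + 14/5) = -10*34/5 = -68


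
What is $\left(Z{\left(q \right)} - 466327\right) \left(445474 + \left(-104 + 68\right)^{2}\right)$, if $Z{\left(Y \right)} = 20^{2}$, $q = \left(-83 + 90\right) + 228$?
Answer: $-208162205790$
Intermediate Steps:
$q = 235$ ($q = 7 + 228 = 235$)
$Z{\left(Y \right)} = 400$
$\left(Z{\left(q \right)} - 466327\right) \left(445474 + \left(-104 + 68\right)^{2}\right) = \left(400 - 466327\right) \left(445474 + \left(-104 + 68\right)^{2}\right) = - 465927 \left(445474 + \left(-36\right)^{2}\right) = - 465927 \left(445474 + 1296\right) = \left(-465927\right) 446770 = -208162205790$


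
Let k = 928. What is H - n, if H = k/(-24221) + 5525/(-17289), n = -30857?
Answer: 760084167148/24632757 ≈ 30857.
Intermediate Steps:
H = -8815601/24632757 (H = 928/(-24221) + 5525/(-17289) = 928*(-1/24221) + 5525*(-1/17289) = -928/24221 - 325/1017 = -8815601/24632757 ≈ -0.35788)
H - n = -8815601/24632757 - 1*(-30857) = -8815601/24632757 + 30857 = 760084167148/24632757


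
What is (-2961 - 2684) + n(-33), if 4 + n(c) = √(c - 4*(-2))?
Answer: -5649 + 5*I ≈ -5649.0 + 5.0*I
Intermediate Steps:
n(c) = -4 + √(8 + c) (n(c) = -4 + √(c - 4*(-2)) = -4 + √(c + 8) = -4 + √(8 + c))
(-2961 - 2684) + n(-33) = (-2961 - 2684) + (-4 + √(8 - 33)) = -5645 + (-4 + √(-25)) = -5645 + (-4 + 5*I) = -5649 + 5*I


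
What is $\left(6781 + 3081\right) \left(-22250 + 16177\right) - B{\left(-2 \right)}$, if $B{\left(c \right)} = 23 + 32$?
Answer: $-59891981$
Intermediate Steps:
$B{\left(c \right)} = 55$
$\left(6781 + 3081\right) \left(-22250 + 16177\right) - B{\left(-2 \right)} = \left(6781 + 3081\right) \left(-22250 + 16177\right) - 55 = 9862 \left(-6073\right) - 55 = -59891926 - 55 = -59891981$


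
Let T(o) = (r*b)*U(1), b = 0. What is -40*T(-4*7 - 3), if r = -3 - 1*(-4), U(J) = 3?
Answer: 0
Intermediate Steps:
r = 1 (r = -3 + 4 = 1)
T(o) = 0 (T(o) = (1*0)*3 = 0*3 = 0)
-40*T(-4*7 - 3) = -40*0 = 0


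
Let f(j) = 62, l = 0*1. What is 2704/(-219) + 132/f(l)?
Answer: -69370/6789 ≈ -10.218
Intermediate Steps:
l = 0
2704/(-219) + 132/f(l) = 2704/(-219) + 132/62 = 2704*(-1/219) + 132*(1/62) = -2704/219 + 66/31 = -69370/6789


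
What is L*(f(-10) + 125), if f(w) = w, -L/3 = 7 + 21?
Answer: -9660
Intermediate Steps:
L = -84 (L = -3*(7 + 21) = -3*28 = -84)
L*(f(-10) + 125) = -84*(-10 + 125) = -84*115 = -9660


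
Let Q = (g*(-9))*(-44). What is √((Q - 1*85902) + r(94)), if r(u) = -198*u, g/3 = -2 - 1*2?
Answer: I*√109266 ≈ 330.55*I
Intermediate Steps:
g = -12 (g = 3*(-2 - 1*2) = 3*(-2 - 2) = 3*(-4) = -12)
Q = -4752 (Q = -12*(-9)*(-44) = 108*(-44) = -4752)
√((Q - 1*85902) + r(94)) = √((-4752 - 1*85902) - 198*94) = √((-4752 - 85902) - 18612) = √(-90654 - 18612) = √(-109266) = I*√109266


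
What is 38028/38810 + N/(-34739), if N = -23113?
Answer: 1109035111/674110295 ≈ 1.6452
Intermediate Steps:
38028/38810 + N/(-34739) = 38028/38810 - 23113/(-34739) = 38028*(1/38810) - 23113*(-1/34739) = 19014/19405 + 23113/34739 = 1109035111/674110295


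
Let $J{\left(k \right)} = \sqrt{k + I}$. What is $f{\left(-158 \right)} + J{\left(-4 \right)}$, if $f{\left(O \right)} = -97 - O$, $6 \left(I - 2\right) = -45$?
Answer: $61 + \frac{i \sqrt{38}}{2} \approx 61.0 + 3.0822 i$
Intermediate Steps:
$I = - \frac{11}{2}$ ($I = 2 + \frac{1}{6} \left(-45\right) = 2 - \frac{15}{2} = - \frac{11}{2} \approx -5.5$)
$J{\left(k \right)} = \sqrt{- \frac{11}{2} + k}$ ($J{\left(k \right)} = \sqrt{k - \frac{11}{2}} = \sqrt{- \frac{11}{2} + k}$)
$f{\left(-158 \right)} + J{\left(-4 \right)} = \left(-97 - -158\right) + \frac{\sqrt{-22 + 4 \left(-4\right)}}{2} = \left(-97 + 158\right) + \frac{\sqrt{-22 - 16}}{2} = 61 + \frac{\sqrt{-38}}{2} = 61 + \frac{i \sqrt{38}}{2}$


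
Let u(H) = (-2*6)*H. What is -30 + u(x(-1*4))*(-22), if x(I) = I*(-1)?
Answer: 1026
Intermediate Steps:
x(I) = -I
u(H) = -12*H
-30 + u(x(-1*4))*(-22) = -30 - (-12)*(-1*4)*(-22) = -30 - (-12)*(-4)*(-22) = -30 - 12*4*(-22) = -30 - 48*(-22) = -30 + 1056 = 1026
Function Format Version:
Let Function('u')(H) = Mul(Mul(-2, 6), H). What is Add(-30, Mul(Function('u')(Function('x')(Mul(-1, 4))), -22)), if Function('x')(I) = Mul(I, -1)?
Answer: 1026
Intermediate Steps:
Function('x')(I) = Mul(-1, I)
Function('u')(H) = Mul(-12, H)
Add(-30, Mul(Function('u')(Function('x')(Mul(-1, 4))), -22)) = Add(-30, Mul(Mul(-12, Mul(-1, Mul(-1, 4))), -22)) = Add(-30, Mul(Mul(-12, Mul(-1, -4)), -22)) = Add(-30, Mul(Mul(-12, 4), -22)) = Add(-30, Mul(-48, -22)) = Add(-30, 1056) = 1026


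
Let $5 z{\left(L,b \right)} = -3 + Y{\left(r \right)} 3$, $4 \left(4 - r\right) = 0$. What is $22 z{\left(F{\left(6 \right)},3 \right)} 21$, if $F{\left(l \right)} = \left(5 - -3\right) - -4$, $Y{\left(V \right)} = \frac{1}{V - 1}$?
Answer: $- \frac{924}{5} \approx -184.8$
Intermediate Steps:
$r = 4$ ($r = 4 - 0 = 4 + 0 = 4$)
$Y{\left(V \right)} = \frac{1}{-1 + V}$
$F{\left(l \right)} = 12$ ($F{\left(l \right)} = \left(5 + 3\right) + 4 = 8 + 4 = 12$)
$z{\left(L,b \right)} = - \frac{2}{5}$ ($z{\left(L,b \right)} = \frac{-3 + \frac{1}{-1 + 4} \cdot 3}{5} = \frac{-3 + \frac{1}{3} \cdot 3}{5} = \frac{-3 + 1}{5} = \frac{1}{5} \left(-2\right) = - \frac{2}{5}$)
$22 z{\left(F{\left(6 \right)},3 \right)} 21 = 22 \left(- \frac{2}{5}\right) 21 = \left(- \frac{44}{5}\right) 21 = - \frac{924}{5}$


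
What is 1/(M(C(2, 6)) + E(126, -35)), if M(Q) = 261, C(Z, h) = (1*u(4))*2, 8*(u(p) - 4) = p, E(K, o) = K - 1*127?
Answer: 1/260 ≈ 0.0038462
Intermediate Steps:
E(K, o) = -127 + K (E(K, o) = K - 127 = -127 + K)
u(p) = 4 + p/8
C(Z, h) = 9 (C(Z, h) = (1*(4 + (⅛)*4))*2 = (1*(4 + ½))*2 = (1*(9/2))*2 = (9/2)*2 = 9)
1/(M(C(2, 6)) + E(126, -35)) = 1/(261 + (-127 + 126)) = 1/(261 - 1) = 1/260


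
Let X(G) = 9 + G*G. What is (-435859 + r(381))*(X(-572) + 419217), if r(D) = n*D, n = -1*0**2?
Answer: -325329516190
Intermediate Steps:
n = 0 (n = -1*0 = 0)
X(G) = 9 + G**2
r(D) = 0 (r(D) = 0*D = 0)
(-435859 + r(381))*(X(-572) + 419217) = (-435859 + 0)*((9 + (-572)**2) + 419217) = -435859*((9 + 327184) + 419217) = -435859*(327193 + 419217) = -435859*746410 = -325329516190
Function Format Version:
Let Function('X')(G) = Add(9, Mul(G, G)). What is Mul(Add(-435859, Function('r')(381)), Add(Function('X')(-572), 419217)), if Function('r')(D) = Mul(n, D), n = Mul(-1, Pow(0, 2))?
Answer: -325329516190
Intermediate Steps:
n = 0 (n = Mul(-1, 0) = 0)
Function('X')(G) = Add(9, Pow(G, 2))
Function('r')(D) = 0 (Function('r')(D) = Mul(0, D) = 0)
Mul(Add(-435859, Function('r')(381)), Add(Function('X')(-572), 419217)) = Mul(Add(-435859, 0), Add(Add(9, Pow(-572, 2)), 419217)) = Mul(-435859, Add(Add(9, 327184), 419217)) = Mul(-435859, Add(327193, 419217)) = Mul(-435859, 746410) = -325329516190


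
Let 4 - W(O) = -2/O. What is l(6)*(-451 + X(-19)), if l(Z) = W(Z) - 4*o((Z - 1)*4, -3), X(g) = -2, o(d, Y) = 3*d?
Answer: 106757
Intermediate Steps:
W(O) = 4 + 2/O (W(O) = 4 - (-2)/O = 4 + 2/O)
l(Z) = 52 - 48*Z + 2/Z (l(Z) = (4 + 2/Z) - 12*(Z - 1)*4 = (4 + 2/Z) - 12*(-1 + Z)*4 = (4 + 2/Z) - 12*(-4 + 4*Z) = (4 + 2/Z) - 4*(-12 + 12*Z) = (4 + 2/Z) + (48 - 48*Z) = 52 - 48*Z + 2/Z)
l(6)*(-451 + X(-19)) = (52 - 48*6 + 2/6)*(-451 - 2) = (52 - 288 + 2*(⅙))*(-453) = (52 - 288 + ⅓)*(-453) = -707/3*(-453) = 106757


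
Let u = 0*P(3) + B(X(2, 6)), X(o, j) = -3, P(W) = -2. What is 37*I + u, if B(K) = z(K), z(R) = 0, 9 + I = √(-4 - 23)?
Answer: -333 + 111*I*√3 ≈ -333.0 + 192.26*I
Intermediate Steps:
I = -9 + 3*I*√3 (I = -9 + √(-4 - 23) = -9 + √(-27) = -9 + 3*I*√3 ≈ -9.0 + 5.1962*I)
B(K) = 0
u = 0 (u = 0*(-2) + 0 = 0 + 0 = 0)
37*I + u = 37*(-9 + 3*I*√3) + 0 = (-333 + 111*I*√3) + 0 = -333 + 111*I*√3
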